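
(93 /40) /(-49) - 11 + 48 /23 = -403939 /45080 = -8.96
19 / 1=19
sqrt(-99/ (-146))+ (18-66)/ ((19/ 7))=-336/ 19+ 3* sqrt(1606)/ 146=-16.86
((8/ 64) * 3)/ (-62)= -3/ 496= -0.01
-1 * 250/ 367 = -250/ 367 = -0.68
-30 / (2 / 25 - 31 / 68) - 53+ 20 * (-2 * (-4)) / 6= 3797 / 71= 53.48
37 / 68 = 0.54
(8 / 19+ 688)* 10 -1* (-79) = 132301 / 19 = 6963.21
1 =1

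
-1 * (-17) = 17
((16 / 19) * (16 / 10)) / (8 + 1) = 128 / 855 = 0.15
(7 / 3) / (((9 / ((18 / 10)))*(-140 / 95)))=-19 / 60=-0.32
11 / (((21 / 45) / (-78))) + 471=-9573 / 7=-1367.57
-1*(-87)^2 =-7569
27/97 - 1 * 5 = -458/97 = -4.72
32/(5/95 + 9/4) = 2432/175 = 13.90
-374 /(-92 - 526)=187 /309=0.61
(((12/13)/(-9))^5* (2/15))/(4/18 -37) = 0.00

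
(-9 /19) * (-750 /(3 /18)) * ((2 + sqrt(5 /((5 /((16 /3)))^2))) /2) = 40500 /19 + 21600 * sqrt(5) /19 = 4673.64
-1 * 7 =-7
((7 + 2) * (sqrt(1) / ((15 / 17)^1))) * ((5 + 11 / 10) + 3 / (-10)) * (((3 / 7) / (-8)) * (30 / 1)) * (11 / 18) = -16269 / 280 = -58.10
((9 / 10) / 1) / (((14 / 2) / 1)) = 9 / 70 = 0.13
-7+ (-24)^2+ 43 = 612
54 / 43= 1.26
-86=-86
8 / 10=4 / 5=0.80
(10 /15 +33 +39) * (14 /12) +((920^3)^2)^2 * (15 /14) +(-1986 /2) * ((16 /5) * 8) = 124087405833522756609638399999992019153 /315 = 393928272487373830506788600000000000.00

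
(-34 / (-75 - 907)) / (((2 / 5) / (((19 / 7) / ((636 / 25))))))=40375 / 4371864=0.01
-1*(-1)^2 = -1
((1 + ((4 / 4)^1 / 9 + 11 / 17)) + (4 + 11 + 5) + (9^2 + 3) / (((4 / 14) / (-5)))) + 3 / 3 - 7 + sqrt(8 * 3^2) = -222499 / 153 + 6 * sqrt(2) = -1445.76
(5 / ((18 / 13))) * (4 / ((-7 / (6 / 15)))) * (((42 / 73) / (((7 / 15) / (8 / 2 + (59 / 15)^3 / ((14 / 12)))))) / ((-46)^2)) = -11498708 / 425752425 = -0.03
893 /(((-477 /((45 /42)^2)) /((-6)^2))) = -77.37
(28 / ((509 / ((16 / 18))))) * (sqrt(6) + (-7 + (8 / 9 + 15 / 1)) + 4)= 224 * sqrt(6) / 4581 + 25984 / 41229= 0.75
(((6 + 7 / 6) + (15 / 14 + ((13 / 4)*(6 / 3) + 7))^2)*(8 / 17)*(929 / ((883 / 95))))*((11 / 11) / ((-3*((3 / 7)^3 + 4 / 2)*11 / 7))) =-1053.49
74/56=37/28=1.32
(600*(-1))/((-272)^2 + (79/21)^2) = -52920/6526637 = -0.01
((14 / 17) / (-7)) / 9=-2 / 153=-0.01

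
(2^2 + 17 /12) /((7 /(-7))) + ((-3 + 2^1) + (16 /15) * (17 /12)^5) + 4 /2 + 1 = 622817 /233280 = 2.67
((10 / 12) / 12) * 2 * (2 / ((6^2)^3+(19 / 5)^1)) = 25 / 4199382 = 0.00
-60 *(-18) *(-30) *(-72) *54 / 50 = 2519424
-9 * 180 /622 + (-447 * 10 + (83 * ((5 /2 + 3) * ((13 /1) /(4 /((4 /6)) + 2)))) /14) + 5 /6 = -923490623 /208992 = -4418.78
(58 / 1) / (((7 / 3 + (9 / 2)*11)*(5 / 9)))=3132 / 1555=2.01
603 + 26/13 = 605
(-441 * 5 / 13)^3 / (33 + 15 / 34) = -121502004750 / 832663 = -145919.78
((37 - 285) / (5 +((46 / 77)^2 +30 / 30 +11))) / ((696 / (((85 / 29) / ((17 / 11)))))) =-10108945 / 259639407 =-0.04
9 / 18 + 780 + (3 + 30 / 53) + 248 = 1032.07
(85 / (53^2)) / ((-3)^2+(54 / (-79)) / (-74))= 248455 / 73972206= 0.00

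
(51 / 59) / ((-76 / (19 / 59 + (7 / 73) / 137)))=-2428008 / 661456139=-0.00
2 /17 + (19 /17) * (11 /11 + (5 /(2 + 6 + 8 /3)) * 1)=957 /544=1.76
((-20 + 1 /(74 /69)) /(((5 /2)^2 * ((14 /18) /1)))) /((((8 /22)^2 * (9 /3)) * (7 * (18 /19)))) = -3243889 /2175600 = -1.49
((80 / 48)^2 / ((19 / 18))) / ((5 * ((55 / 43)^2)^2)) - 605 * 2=-42067736148 / 34772375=-1209.80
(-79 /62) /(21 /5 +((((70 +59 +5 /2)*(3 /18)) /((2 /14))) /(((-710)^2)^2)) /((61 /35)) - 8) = 1469506688868000 /4382478175515703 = 0.34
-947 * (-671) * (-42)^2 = 1120910868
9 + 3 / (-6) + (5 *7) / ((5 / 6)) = 101 / 2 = 50.50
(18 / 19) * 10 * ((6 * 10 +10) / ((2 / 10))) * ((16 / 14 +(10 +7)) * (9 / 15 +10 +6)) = 998621.05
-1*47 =-47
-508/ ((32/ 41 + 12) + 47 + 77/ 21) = -15621/ 1951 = -8.01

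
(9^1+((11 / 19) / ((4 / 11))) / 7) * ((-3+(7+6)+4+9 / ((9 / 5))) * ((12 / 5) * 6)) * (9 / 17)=1336.57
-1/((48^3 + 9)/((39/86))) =-13/3170562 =-0.00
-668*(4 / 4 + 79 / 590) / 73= -10.38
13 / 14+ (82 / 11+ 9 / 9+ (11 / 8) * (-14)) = -3039 / 308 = -9.87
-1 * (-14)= 14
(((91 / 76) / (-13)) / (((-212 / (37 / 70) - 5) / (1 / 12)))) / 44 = 259 / 602923200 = 0.00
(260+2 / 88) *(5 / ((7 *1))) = 57205 / 308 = 185.73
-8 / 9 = -0.89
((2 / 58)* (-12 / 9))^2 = 16 / 7569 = 0.00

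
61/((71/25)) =1525/71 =21.48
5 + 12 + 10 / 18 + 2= 176 / 9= 19.56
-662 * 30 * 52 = -1032720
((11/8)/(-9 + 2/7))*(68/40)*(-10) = 1309/488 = 2.68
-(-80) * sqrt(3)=80 * sqrt(3)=138.56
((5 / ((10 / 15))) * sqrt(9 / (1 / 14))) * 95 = 4275 * sqrt(14) / 2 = 7997.79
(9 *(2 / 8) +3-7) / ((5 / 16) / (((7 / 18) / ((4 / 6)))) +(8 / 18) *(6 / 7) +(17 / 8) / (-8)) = -336 / 125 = -2.69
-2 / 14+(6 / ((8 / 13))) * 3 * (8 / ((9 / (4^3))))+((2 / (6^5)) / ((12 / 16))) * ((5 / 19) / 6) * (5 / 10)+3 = 1666.86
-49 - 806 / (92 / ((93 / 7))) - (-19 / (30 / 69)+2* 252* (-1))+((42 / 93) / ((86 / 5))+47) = 460700978 / 1073065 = 429.33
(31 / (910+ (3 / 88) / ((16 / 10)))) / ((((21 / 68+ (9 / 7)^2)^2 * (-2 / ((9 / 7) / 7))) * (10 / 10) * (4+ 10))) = -176599808 / 3041856206855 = -0.00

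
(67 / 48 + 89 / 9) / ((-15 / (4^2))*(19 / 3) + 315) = 325 / 8901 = 0.04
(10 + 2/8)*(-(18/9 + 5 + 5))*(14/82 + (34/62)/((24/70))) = -26999/124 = -217.73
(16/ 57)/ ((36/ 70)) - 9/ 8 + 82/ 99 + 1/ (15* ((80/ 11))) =582941/ 2257200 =0.26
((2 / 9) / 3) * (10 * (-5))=-100 / 27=-3.70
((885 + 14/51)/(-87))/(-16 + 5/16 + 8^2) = -722384/3429801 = -0.21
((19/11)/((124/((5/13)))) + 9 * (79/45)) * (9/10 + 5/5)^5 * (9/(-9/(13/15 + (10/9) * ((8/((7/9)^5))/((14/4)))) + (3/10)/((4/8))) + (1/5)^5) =-11029.03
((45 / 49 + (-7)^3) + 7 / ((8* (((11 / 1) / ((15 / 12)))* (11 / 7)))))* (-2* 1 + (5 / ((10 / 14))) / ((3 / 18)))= -324452295 / 23716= -13680.73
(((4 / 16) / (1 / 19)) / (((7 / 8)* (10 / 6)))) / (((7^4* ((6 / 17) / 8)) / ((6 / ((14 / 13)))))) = 100776 / 588245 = 0.17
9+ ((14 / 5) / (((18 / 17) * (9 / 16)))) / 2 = 4597 / 405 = 11.35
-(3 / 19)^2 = -0.02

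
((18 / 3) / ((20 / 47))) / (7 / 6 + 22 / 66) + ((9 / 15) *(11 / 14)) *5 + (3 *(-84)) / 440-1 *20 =-3394 / 385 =-8.82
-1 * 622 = -622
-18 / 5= -3.60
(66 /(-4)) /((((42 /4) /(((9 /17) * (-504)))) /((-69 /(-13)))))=491832 /221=2225.48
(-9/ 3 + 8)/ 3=5/ 3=1.67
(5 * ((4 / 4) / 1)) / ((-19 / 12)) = -60 / 19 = -3.16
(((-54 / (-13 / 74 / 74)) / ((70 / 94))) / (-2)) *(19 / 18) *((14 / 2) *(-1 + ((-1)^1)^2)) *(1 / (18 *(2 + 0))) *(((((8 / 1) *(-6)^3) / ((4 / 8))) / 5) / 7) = 0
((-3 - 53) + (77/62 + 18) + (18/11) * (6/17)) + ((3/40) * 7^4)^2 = 300431380973/9275200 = 32390.83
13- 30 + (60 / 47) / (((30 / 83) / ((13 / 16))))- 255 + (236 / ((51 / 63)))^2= 9206043159 / 108664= 84720.27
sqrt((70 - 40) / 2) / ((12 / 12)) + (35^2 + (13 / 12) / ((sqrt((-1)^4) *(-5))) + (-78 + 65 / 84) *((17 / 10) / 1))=sqrt(15) + 918539 / 840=1097.37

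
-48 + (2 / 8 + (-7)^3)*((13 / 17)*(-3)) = 50205 / 68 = 738.31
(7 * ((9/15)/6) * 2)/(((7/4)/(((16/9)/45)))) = 64/2025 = 0.03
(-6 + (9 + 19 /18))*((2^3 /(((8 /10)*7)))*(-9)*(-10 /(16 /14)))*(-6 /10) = -1095 /4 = -273.75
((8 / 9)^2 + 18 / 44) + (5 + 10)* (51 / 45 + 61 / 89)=4516889 / 158598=28.48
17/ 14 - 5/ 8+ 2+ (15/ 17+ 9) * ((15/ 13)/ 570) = 613559/ 235144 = 2.61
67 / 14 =4.79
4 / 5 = 0.80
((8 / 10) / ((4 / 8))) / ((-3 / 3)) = -8 / 5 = -1.60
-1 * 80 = -80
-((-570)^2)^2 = -105560010000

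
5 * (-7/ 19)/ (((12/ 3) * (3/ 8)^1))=-70/ 57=-1.23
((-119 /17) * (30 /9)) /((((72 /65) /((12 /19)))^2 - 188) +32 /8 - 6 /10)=295750 /2300817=0.13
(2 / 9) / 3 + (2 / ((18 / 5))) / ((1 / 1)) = 0.63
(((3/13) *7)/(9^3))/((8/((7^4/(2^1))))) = 16807/50544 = 0.33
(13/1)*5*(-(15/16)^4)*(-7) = 351.48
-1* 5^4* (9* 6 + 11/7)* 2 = -486250/7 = -69464.29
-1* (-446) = 446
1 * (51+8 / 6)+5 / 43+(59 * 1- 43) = 8830 / 129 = 68.45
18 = 18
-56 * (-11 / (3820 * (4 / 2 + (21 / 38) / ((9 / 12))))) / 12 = 1463 / 297960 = 0.00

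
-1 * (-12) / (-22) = -6 / 11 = -0.55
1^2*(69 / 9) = 23 / 3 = 7.67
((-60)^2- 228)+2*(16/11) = 37124/11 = 3374.91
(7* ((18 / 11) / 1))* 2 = 252 / 11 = 22.91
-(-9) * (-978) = -8802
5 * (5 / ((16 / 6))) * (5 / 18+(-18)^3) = -2624275 / 48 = -54672.40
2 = 2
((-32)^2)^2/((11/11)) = 1048576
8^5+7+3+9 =32787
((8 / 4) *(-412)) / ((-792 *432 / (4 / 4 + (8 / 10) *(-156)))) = -63757 / 213840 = -0.30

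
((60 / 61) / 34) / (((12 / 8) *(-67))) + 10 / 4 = 347355 / 138958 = 2.50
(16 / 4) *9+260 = 296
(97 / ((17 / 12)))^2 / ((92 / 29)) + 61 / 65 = 638900207 / 432055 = 1478.75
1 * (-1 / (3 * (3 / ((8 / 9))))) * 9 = -8 / 9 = -0.89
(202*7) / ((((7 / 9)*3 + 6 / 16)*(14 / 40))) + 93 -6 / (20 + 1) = 1584.41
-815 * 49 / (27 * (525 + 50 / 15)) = -7987 / 2853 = -2.80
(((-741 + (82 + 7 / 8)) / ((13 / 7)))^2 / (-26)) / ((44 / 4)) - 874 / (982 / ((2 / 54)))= -106557490673 / 242656128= -439.13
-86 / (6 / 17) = -731 / 3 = -243.67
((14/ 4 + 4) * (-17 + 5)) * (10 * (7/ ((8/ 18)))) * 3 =-42525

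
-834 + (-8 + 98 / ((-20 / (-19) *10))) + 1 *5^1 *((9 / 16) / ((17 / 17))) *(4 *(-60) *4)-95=-362769 / 100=-3627.69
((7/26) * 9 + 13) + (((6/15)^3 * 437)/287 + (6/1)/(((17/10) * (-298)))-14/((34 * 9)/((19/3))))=970841011211/63791705250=15.22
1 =1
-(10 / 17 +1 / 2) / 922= -37 / 31348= -0.00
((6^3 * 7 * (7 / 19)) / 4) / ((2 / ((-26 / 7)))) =-4914 / 19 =-258.63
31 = 31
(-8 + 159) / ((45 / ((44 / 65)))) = 6644 / 2925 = 2.27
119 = 119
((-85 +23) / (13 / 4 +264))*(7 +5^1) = -2976 / 1069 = -2.78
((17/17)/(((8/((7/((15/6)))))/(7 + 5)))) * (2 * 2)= 84/5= 16.80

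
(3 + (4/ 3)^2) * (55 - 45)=430/ 9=47.78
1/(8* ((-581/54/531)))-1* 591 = -1387821/2324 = -597.17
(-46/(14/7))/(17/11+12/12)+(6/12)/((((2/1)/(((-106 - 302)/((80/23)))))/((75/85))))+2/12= -5837/168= -34.74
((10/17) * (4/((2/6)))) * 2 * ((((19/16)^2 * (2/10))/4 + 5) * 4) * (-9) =-700947/272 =-2577.01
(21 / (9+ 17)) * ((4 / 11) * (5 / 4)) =105 / 286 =0.37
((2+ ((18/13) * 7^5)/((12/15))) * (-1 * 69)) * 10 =-260946615/13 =-20072816.54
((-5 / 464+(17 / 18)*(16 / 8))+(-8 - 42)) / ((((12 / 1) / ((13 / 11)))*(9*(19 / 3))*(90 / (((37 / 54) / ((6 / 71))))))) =-6862882507 / 916213731840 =-0.01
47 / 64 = 0.73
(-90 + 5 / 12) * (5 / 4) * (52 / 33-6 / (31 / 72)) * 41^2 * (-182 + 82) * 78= -18564533243750 / 1023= -18147148820.87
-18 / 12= -1.50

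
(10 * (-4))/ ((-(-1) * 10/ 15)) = -60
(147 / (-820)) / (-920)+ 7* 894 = 4721035347 / 754400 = 6258.00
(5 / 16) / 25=1 / 80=0.01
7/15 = 0.47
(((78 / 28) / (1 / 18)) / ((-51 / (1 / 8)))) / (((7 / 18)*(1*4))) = -1053 / 13328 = -0.08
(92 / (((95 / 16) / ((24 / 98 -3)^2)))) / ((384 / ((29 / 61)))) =810405 / 5565518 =0.15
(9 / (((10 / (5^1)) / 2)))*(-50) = -450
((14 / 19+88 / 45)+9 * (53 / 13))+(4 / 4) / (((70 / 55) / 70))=1049086 / 11115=94.38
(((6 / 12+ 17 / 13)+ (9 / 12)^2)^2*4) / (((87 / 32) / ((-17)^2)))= 2422109 / 1014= 2388.67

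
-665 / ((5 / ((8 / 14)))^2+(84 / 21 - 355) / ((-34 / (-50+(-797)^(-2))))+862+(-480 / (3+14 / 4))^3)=252427838812240 / 152701563562577027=0.00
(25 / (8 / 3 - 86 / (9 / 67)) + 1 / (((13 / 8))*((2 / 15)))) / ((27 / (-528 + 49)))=-54503015 / 671346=-81.18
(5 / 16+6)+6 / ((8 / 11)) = 14.56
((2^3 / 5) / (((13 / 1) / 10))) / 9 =16 / 117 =0.14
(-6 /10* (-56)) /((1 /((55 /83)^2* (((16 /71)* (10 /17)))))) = 16262400 /8315023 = 1.96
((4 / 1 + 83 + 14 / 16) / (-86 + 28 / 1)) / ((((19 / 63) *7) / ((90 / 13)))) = -4.97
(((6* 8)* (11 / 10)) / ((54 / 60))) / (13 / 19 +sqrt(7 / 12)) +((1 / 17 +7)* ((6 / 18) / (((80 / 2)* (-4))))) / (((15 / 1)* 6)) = -1064195059 / 3053880 +127072* sqrt(21) / 1497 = 40.52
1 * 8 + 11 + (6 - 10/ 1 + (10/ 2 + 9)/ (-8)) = 13.25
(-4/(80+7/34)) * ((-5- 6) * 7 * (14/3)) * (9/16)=9163/909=10.08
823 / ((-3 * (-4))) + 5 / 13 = 10759 / 156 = 68.97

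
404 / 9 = 44.89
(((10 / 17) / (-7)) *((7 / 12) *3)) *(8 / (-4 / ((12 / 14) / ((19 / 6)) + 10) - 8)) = 0.14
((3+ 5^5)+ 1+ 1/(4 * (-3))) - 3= 37511/12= 3125.92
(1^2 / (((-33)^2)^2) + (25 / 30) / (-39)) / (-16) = 658819 / 493343136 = 0.00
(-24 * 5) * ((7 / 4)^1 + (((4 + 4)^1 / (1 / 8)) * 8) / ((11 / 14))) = -862470 / 11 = -78406.36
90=90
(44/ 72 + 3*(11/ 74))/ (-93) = -352/ 30969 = -0.01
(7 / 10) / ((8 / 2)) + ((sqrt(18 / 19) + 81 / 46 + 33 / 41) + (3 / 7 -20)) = -4443973 / 264040 + 3 * sqrt(38) / 19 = -15.86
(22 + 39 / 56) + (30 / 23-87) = -81143 / 1288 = -63.00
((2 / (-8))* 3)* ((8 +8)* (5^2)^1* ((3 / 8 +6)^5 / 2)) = -25876893825 / 16384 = -1579400.26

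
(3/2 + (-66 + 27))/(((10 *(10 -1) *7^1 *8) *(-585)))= 1/78624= 0.00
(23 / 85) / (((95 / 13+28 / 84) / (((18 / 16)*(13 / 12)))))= 34983 / 810560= 0.04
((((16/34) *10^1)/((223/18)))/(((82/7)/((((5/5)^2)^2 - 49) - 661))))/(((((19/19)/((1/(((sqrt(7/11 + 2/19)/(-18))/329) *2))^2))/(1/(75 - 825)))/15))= 654786734767704/120459025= 5435763.20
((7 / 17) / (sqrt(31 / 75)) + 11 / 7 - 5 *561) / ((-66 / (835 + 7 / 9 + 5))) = 35704.88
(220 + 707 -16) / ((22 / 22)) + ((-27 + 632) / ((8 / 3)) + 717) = 14839 / 8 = 1854.88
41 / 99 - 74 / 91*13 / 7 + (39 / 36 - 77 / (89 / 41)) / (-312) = -0.99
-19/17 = -1.12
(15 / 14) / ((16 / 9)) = 135 / 224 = 0.60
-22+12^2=122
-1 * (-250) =250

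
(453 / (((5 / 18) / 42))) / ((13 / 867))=296919756 / 65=4567996.25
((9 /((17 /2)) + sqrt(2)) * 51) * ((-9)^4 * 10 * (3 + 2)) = 17714700 + 16730550 * sqrt(2) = 41375270.72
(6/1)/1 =6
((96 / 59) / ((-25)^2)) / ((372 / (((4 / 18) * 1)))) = 16 / 10288125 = 0.00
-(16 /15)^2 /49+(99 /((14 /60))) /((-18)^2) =1.29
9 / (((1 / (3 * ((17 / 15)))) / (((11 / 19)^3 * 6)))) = 1221858 / 34295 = 35.63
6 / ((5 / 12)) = 72 / 5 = 14.40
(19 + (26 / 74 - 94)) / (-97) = 2762 / 3589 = 0.77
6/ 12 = 1/ 2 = 0.50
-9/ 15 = -3/ 5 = -0.60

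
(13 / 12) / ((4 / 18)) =39 / 8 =4.88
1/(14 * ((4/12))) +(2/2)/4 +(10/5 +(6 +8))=461/28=16.46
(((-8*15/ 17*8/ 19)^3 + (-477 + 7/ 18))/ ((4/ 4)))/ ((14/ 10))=-359.19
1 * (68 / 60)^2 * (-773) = -223397 / 225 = -992.88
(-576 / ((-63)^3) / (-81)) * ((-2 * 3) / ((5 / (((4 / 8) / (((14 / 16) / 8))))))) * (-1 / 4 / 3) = -1024 / 78764805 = -0.00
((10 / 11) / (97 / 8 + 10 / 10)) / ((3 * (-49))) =-16 / 33957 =-0.00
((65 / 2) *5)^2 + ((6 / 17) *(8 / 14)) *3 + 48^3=65211455 / 476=136998.86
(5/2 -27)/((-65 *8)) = 49/1040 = 0.05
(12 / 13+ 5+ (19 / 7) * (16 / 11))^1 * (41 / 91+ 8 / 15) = 13270183 / 1366365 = 9.71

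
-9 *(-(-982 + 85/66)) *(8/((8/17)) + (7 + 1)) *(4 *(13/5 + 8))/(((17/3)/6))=-1852486740/187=-9906346.20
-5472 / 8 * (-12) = 8208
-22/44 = -1/2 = -0.50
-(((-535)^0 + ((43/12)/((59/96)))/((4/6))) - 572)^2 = -1100447929/3481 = -316129.83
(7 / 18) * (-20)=-70 / 9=-7.78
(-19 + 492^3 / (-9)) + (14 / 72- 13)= -476383097 / 36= -13232863.81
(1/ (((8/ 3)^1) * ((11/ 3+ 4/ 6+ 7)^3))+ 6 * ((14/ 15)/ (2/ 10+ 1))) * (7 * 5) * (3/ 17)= 154080185/ 5345344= 28.83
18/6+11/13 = 50/13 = 3.85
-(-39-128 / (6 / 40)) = 2677 / 3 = 892.33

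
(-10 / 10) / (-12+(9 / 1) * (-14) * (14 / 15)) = 5 / 648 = 0.01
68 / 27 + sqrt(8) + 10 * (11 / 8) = 2 * sqrt(2) + 1757 / 108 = 19.10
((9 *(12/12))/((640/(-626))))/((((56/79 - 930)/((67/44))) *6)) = 4970127/2067338240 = 0.00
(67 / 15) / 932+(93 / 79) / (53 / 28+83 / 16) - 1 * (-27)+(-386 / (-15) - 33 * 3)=-40370767747 / 875805060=-46.10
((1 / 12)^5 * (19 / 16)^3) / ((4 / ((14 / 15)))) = 48013 / 30576476160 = 0.00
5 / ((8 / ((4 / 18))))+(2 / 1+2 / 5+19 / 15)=137 / 36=3.81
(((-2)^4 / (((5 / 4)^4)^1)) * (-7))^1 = -45.88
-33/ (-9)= 11/ 3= 3.67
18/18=1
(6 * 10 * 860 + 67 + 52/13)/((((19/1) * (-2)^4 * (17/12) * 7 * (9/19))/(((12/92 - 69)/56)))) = -1705143/38318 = -44.50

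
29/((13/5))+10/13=155/13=11.92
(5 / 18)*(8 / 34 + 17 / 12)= 1685 / 3672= 0.46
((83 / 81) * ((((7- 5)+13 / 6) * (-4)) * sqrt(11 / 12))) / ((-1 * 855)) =415 * sqrt(33) / 124659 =0.02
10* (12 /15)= 8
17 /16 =1.06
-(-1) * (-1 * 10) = -10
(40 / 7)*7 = 40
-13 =-13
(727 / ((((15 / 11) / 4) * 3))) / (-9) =-31988 / 405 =-78.98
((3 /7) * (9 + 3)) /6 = 6 /7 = 0.86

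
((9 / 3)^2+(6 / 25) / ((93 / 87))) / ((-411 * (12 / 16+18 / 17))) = -0.01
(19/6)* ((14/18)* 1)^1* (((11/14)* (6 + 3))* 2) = 209/6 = 34.83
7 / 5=1.40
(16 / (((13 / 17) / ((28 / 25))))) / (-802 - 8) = -3808 / 131625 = -0.03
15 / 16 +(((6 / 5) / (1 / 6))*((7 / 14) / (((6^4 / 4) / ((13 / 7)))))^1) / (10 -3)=33179 / 35280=0.94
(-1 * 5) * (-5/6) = 25/6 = 4.17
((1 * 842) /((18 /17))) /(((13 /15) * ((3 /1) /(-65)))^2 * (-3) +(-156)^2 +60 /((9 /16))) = 4473125 /137489973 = 0.03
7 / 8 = 0.88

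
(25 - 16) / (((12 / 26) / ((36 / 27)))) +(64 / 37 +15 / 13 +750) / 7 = 449679 / 3367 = 133.55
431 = 431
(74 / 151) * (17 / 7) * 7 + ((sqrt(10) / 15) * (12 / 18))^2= 510698 / 61155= 8.35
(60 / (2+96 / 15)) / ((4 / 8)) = 100 / 7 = 14.29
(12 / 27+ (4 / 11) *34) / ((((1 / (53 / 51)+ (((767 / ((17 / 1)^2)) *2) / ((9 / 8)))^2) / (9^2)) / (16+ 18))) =139122461809224 / 91596234433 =1518.87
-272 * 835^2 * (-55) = 10430486000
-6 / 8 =-3 / 4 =-0.75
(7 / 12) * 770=2695 / 6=449.17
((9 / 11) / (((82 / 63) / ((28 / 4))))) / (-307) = -3969 / 276914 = -0.01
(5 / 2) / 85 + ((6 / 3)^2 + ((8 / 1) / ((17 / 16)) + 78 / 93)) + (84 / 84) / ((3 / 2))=41309 / 3162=13.06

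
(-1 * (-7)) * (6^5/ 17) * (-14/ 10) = -381024/ 85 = -4482.64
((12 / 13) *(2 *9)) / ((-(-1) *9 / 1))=24 / 13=1.85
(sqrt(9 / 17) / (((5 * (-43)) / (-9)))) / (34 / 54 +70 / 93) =22599 * sqrt(17) / 4228835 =0.02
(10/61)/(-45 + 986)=0.00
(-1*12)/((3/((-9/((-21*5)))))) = -12/35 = -0.34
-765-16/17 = -13021/17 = -765.94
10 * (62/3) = 620/3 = 206.67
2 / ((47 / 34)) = 68 / 47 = 1.45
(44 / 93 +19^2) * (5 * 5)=9036.83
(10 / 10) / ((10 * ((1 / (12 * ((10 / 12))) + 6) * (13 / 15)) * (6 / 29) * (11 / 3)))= 435 / 17446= 0.02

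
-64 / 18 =-32 / 9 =-3.56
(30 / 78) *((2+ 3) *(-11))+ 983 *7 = 89178 / 13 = 6859.85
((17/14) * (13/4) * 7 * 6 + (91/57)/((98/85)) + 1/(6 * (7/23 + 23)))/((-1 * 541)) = -71491255/231400848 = -0.31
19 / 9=2.11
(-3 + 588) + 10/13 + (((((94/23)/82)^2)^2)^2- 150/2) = 4152040884261841965618129533/8128995707138542386384013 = 510.77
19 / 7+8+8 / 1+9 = 194 / 7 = 27.71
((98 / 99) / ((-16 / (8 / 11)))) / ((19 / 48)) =-784 / 6897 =-0.11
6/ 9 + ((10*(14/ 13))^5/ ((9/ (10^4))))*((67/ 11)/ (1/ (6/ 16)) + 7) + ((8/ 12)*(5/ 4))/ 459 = 16807134463519054543/ 11247950142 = 1494239772.70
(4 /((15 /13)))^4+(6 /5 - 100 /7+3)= 47607187 /354375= 134.34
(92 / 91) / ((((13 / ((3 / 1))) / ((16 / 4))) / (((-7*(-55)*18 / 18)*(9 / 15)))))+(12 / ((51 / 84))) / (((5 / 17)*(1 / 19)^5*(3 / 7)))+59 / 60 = 3936880753139 / 10140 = 388252539.76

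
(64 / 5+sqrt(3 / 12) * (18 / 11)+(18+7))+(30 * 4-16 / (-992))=158.63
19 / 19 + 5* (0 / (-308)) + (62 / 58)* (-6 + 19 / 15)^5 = -55909088006 / 22021875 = -2538.80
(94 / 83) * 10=940 / 83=11.33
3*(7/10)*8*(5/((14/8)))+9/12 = 195/4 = 48.75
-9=-9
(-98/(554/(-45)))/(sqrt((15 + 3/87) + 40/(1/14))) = 2205*sqrt(120901)/2309626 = 0.33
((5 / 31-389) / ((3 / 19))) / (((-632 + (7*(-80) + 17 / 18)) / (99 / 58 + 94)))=3813969978 / 19273661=197.89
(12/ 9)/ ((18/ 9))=2/ 3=0.67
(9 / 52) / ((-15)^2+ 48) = 3 / 4732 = 0.00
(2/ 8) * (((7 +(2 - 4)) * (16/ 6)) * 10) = 100/ 3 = 33.33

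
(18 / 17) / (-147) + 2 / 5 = 1636 / 4165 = 0.39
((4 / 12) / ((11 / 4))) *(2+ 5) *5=140 / 33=4.24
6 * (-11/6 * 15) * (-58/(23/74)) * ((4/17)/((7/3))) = 8498160/2737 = 3104.92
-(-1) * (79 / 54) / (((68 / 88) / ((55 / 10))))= 9559 / 918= 10.41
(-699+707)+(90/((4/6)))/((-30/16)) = -64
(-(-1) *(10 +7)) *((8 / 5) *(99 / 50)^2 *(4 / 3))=444312 / 3125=142.18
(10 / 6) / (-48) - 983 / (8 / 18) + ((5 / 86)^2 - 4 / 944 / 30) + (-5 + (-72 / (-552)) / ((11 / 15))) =-44048383796837 / 19872016560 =-2216.60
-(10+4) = -14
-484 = -484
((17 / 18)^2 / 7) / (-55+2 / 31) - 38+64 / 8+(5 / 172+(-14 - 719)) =-31679292517 / 41520843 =-762.97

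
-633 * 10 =-6330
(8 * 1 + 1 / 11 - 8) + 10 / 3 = 113 / 33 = 3.42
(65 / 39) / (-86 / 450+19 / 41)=15375 / 2512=6.12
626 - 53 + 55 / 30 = 3449 / 6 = 574.83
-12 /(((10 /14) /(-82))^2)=-3953712 /25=-158148.48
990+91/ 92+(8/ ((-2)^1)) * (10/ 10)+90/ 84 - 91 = 897.06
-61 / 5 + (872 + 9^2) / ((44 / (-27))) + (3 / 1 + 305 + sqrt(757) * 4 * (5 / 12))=-63579 / 220 + 5 * sqrt(757) / 3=-243.14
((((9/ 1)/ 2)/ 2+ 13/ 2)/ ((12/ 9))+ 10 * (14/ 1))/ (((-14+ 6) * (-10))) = 469/ 256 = 1.83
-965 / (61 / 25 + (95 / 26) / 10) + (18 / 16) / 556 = -5579983177 / 16221856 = -343.98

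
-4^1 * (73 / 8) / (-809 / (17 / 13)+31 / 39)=48399 / 819272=0.06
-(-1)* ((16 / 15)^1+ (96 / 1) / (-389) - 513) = -2988571 / 5835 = -512.18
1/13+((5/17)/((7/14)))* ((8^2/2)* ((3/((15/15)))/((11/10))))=124987/2431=51.41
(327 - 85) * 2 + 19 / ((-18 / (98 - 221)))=3683 / 6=613.83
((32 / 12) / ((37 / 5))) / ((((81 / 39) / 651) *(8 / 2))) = 28210 / 999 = 28.24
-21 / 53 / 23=-21 / 1219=-0.02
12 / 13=0.92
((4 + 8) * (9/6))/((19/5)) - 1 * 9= -81/19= -4.26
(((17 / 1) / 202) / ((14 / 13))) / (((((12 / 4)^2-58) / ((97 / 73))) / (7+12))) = -407303 / 10115756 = -0.04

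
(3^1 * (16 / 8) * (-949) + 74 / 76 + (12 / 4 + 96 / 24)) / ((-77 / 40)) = 617340 / 209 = 2953.78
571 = 571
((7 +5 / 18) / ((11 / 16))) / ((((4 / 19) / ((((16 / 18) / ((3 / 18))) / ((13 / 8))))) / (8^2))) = 10561.97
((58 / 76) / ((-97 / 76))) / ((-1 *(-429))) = -58 / 41613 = -0.00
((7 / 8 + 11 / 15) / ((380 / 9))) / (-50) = -579 / 760000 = -0.00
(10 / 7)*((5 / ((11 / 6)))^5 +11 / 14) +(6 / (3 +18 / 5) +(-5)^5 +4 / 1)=-22912336484 / 7891499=-2903.42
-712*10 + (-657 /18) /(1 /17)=-7740.50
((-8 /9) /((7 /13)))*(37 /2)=-30.54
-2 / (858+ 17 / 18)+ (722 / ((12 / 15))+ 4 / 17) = 474543249 / 525674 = 902.73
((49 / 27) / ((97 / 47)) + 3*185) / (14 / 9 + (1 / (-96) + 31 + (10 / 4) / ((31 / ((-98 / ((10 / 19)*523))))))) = 755317235968 / 44182642035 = 17.10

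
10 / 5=2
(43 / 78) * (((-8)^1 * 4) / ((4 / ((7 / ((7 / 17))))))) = -2924 / 39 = -74.97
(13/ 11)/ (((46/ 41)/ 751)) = 400283/ 506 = 791.07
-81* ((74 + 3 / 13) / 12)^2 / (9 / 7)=-6518575 / 2704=-2410.72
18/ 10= 9/ 5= 1.80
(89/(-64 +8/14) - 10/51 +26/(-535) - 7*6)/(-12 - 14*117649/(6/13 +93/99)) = 105930933593/2853406683307080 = 0.00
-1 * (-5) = 5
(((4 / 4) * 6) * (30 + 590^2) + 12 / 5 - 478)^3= 1138390921333404568648 / 125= 9107127370667236549.18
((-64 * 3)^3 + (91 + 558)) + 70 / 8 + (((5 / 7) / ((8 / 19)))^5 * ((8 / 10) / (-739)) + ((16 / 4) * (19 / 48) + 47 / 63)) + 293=-6480556395719084075 / 915729260544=-7076934.94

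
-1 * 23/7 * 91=-299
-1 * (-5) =5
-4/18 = -2/9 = -0.22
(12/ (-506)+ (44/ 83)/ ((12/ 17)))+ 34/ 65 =5120003/ 4094805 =1.25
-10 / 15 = -2 / 3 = -0.67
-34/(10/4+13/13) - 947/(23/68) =-452336/161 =-2809.54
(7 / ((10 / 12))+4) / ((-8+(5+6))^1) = 62 / 15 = 4.13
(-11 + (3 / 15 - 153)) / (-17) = 819 / 85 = 9.64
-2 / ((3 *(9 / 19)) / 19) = -722 / 27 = -26.74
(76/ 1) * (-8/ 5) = -608/ 5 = -121.60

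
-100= -100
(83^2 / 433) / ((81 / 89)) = 613121 / 35073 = 17.48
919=919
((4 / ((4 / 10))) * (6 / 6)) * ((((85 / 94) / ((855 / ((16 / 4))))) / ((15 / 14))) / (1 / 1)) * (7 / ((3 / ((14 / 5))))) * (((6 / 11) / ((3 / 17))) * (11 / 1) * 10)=87.71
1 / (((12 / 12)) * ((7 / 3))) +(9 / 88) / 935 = 246903 / 575960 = 0.43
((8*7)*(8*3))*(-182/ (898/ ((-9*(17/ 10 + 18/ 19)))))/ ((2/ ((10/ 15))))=92278368/ 42655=2163.37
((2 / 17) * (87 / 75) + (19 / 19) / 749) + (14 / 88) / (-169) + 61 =144714913437 / 2367064700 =61.14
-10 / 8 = -5 / 4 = -1.25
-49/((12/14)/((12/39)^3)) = -1.67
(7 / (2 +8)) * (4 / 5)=14 / 25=0.56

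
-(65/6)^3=-274625/216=-1271.41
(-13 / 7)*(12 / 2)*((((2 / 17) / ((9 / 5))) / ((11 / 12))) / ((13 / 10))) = -800 / 1309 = -0.61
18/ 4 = 9/ 2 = 4.50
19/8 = 2.38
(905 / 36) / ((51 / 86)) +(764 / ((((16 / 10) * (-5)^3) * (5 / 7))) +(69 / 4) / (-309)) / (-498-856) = 1356918670823 / 32006529000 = 42.40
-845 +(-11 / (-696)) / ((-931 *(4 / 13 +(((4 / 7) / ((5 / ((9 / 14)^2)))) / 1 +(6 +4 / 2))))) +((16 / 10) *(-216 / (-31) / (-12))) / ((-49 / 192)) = -15740634705110279 / 18708567184440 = -841.36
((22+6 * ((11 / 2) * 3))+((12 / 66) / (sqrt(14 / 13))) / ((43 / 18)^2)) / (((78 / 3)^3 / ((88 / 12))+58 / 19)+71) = 684 * sqrt(182) / 742630511+25289 / 516393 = 0.05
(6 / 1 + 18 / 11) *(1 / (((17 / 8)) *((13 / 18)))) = 12096 / 2431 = 4.98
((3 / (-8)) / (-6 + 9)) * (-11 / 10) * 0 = 0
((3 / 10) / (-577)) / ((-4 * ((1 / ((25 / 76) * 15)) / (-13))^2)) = 14259375 / 26662016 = 0.53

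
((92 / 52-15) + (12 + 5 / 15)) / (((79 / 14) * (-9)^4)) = -490 / 20214441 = -0.00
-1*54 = -54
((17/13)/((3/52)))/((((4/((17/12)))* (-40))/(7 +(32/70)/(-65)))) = -1532567/1092000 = -1.40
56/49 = 8/7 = 1.14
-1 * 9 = -9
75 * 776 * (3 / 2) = 87300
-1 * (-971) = 971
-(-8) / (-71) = -8 / 71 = -0.11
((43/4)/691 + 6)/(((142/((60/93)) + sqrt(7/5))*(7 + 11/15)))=2744702025/776593169432-1247025*sqrt(35)/388296584716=0.00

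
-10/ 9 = -1.11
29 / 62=0.47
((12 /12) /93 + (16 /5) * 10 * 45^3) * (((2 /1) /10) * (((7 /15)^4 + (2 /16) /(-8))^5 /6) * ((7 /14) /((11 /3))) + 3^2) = 191717038228336723222155061444394736920751199 /7305175945672704000000000000000000000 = 26244000.10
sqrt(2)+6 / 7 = 2.27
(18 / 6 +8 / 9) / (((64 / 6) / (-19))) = -665 / 96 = -6.93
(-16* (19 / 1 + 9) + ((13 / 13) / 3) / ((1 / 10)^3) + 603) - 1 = 1462 / 3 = 487.33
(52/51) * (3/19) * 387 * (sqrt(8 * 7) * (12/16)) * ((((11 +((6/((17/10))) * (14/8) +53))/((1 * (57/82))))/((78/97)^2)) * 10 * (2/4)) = 98947819655 * sqrt(14)/1356277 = 272974.36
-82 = -82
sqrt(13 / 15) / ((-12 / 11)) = -11 * sqrt(195) / 180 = -0.85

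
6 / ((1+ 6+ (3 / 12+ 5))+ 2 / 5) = 120 / 253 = 0.47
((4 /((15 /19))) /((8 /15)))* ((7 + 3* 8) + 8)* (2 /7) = 741 /7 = 105.86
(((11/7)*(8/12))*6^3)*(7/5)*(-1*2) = -3168/5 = -633.60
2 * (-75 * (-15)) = 2250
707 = 707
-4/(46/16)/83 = -32/1909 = -0.02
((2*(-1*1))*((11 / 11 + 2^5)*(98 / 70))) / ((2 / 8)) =-1848 / 5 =-369.60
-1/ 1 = -1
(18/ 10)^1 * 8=72/ 5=14.40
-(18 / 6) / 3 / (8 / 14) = -7 / 4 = -1.75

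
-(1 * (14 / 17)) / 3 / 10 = -7 / 255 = -0.03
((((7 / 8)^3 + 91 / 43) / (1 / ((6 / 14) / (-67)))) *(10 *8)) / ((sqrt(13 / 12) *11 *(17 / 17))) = -131445 *sqrt(39) / 6591728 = -0.12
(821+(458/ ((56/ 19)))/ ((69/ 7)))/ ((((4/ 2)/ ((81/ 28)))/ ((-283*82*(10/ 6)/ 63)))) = -13398390205/ 18032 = -743034.06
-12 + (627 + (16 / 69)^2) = 2928271 / 4761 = 615.05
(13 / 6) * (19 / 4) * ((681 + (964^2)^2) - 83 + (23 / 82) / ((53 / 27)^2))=49132705666440563453 / 5528112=8887791286869.83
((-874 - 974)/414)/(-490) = 22/2415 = 0.01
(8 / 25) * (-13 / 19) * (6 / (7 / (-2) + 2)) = 416 / 475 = 0.88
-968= -968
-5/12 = -0.42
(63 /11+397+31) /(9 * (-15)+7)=-4771 /1408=-3.39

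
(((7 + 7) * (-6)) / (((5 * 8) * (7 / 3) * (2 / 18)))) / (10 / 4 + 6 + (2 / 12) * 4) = -243 / 275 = -0.88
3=3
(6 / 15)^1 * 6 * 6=72 / 5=14.40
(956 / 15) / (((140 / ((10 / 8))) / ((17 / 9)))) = 4063 / 3780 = 1.07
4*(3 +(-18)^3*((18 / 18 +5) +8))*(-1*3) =979740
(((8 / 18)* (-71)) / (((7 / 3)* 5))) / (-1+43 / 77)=1562 / 255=6.13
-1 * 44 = -44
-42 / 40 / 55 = -21 / 1100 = -0.02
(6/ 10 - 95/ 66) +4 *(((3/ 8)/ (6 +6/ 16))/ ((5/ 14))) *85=18203/ 330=55.16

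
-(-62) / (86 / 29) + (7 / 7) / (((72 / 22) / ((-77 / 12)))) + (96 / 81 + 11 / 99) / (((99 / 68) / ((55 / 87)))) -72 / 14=14.37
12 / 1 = 12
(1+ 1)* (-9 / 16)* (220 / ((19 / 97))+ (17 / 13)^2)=-1265.48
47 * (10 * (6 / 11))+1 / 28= 78971 / 308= 256.40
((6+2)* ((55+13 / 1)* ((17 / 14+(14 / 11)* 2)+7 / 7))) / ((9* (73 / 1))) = 3.94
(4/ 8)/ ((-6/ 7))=-7/ 12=-0.58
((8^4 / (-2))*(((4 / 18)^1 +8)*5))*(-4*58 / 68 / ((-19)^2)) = 43950080 / 55233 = 795.72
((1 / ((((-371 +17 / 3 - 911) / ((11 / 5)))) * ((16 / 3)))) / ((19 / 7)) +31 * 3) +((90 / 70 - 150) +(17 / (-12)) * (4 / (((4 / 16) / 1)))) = -1368552319 / 17460240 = -78.38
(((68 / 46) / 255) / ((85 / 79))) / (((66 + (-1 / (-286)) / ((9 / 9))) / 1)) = 0.00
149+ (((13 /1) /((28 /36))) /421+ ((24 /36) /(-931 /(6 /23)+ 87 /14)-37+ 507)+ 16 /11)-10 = 1480617723642 /2425277855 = 610.49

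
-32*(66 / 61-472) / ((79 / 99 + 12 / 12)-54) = -5687748 / 19703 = -288.67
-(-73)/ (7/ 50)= 3650/ 7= 521.43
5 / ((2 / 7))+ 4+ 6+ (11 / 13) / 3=2167 / 78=27.78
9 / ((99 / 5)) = 0.45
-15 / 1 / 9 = -5 / 3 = -1.67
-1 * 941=-941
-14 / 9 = -1.56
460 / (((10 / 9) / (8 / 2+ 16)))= 8280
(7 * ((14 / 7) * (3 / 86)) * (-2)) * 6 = -252 / 43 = -5.86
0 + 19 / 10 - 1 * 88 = -861 / 10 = -86.10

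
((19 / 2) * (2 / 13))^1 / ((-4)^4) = 19 / 3328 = 0.01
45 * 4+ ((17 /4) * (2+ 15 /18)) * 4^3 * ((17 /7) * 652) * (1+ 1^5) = 51256196 /21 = 2440771.24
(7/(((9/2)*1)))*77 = 119.78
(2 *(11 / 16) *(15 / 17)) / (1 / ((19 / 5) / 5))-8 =-4813 / 680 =-7.08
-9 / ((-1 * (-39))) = -0.23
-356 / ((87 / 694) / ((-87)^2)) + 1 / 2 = -42989135 / 2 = -21494567.50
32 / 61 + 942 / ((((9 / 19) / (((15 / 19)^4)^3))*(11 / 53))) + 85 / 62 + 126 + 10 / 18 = 30101250802991248020071 / 43616049756153361542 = 690.14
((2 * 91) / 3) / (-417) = -182 / 1251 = -0.15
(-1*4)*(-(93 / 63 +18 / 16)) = 437 / 42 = 10.40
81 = 81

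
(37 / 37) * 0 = 0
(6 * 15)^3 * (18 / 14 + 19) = 103518000 / 7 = 14788285.71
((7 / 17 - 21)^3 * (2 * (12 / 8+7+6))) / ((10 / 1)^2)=-12433750 / 4913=-2530.79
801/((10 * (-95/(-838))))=335619/475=706.57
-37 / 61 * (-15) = 555 / 61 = 9.10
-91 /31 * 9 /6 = -273 /62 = -4.40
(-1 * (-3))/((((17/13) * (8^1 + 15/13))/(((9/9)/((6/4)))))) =338/2023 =0.17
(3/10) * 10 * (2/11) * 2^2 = 2.18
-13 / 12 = -1.08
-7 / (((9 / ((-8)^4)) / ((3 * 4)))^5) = -8264141345021879123968 / 243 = -34008812119431601333.20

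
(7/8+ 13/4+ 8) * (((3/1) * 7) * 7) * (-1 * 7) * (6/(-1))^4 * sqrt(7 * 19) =-16169706 * sqrt(133) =-186478146.58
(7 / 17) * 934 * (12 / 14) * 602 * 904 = 3049741632 / 17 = 179396566.59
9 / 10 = 0.90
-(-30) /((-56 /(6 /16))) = -45 /224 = -0.20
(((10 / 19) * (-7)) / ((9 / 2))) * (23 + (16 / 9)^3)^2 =-60937067660 / 90876411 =-670.55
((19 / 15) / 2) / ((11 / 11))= 19 / 30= 0.63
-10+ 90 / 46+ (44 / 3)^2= 42863 / 207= 207.07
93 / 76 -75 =-5607 / 76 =-73.78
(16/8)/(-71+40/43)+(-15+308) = 882723/3013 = 292.97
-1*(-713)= 713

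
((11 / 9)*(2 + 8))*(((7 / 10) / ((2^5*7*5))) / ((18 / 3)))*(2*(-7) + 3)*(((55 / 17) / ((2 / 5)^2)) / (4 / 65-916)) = 2162875 / 6995718144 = 0.00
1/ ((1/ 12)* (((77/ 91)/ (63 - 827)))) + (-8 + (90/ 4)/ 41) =-9779809/ 902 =-10842.36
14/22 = 7/11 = 0.64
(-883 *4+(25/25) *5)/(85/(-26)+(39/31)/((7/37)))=-19899334/19073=-1043.32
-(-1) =1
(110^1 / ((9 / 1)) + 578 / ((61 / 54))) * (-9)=-287618 / 61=-4715.05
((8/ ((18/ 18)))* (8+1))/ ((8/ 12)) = 108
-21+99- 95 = -17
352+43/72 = 352.60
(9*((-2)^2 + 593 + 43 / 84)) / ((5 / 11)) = 1656303 / 140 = 11830.74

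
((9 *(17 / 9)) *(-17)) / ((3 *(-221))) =17 / 39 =0.44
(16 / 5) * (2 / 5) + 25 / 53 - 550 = -726429 / 1325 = -548.25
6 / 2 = 3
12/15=4/5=0.80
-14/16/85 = -7/680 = -0.01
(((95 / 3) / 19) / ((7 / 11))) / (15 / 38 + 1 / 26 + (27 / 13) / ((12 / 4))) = 13585 / 5838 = 2.33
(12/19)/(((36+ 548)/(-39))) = -117/2774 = -0.04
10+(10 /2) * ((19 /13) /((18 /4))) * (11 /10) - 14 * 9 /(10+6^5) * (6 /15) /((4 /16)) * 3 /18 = 26832407 /2277405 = 11.78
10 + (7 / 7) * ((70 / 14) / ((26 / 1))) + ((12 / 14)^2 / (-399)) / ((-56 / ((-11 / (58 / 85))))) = 701127565 / 68793452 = 10.19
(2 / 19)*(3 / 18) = 1 / 57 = 0.02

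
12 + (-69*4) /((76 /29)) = -1773 /19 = -93.32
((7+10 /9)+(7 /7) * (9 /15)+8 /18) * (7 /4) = 721 /45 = 16.02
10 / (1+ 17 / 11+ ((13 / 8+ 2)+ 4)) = 176 / 179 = 0.98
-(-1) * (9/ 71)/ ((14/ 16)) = 72/ 497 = 0.14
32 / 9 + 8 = 104 / 9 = 11.56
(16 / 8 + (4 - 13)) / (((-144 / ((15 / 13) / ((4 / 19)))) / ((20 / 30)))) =665 / 3744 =0.18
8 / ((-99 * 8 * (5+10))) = -1 / 1485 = -0.00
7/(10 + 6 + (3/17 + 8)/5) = 0.40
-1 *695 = -695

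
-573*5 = -2865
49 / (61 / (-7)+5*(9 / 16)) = -5488 / 661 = -8.30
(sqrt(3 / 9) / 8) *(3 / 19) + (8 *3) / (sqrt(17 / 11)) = sqrt(3) / 152 + 24 *sqrt(187) / 17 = 19.32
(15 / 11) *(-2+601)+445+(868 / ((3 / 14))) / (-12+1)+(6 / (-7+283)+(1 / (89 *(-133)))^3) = 2249772779700781175 / 2517657880638054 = 893.60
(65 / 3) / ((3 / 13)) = 845 / 9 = 93.89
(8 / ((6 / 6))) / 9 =8 / 9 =0.89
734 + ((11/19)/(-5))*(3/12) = 733.97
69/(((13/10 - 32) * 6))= -115/307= -0.37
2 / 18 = 1 / 9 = 0.11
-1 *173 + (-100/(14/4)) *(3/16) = -2497/14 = -178.36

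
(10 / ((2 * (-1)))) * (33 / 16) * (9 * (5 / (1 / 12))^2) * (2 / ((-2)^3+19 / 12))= 729000 / 7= 104142.86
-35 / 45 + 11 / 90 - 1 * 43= -3929 / 90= -43.66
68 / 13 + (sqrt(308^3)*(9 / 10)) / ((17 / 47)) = 68 / 13 + 130284*sqrt(77) / 85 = 13455.08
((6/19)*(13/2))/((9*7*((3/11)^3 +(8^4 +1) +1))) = 17303/2176331535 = 0.00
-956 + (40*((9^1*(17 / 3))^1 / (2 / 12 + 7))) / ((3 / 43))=3124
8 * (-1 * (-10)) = 80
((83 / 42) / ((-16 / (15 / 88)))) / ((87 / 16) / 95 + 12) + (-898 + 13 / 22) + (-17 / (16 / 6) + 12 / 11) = -20381826011 / 22578864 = -902.69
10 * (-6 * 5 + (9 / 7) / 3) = -295.71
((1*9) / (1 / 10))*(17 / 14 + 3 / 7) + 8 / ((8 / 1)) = 1042 / 7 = 148.86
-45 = -45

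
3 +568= 571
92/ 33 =2.79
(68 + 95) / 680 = 163 / 680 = 0.24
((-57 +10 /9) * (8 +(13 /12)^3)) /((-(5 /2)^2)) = 8058563 /97200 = 82.91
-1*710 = -710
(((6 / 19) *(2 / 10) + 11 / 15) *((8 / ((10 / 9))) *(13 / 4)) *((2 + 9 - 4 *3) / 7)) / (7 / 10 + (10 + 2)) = -17706 / 84455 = -0.21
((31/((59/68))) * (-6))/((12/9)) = -9486/59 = -160.78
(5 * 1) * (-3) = -15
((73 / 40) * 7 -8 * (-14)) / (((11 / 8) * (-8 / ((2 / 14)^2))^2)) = 713 / 1207360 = 0.00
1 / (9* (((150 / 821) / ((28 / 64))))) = 5747 / 21600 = 0.27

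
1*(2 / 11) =2 / 11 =0.18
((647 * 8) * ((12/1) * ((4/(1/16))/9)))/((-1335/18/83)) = -219959296/445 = -494290.55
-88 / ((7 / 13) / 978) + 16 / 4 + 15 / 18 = -6712789 / 42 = -159828.31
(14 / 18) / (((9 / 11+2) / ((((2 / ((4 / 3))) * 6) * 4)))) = 308 / 31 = 9.94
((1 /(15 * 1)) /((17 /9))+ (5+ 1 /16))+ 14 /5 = 10741 /1360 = 7.90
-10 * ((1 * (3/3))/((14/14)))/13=-10/13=-0.77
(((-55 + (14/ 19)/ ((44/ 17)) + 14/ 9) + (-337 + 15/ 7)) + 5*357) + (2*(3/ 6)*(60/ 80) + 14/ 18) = 24552257/ 17556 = 1398.51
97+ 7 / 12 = 1171 / 12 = 97.58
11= 11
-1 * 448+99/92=-41117/92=-446.92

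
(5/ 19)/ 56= 5/ 1064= 0.00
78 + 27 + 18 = 123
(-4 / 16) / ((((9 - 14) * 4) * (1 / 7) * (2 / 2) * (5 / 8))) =7 / 50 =0.14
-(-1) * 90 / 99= 10 / 11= 0.91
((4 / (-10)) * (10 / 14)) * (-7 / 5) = 2 / 5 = 0.40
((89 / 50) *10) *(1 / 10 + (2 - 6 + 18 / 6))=-801 / 50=-16.02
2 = 2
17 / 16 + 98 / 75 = 2.37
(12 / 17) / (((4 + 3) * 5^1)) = 12 / 595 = 0.02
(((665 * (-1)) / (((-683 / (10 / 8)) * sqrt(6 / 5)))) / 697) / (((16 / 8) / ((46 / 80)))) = 15295 * sqrt(30) / 182803584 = 0.00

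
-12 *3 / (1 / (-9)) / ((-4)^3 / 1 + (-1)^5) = -324 / 65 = -4.98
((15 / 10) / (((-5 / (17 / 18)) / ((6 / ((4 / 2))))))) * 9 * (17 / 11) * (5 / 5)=-2601 / 220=-11.82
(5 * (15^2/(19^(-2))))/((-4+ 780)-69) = 406125/707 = 574.43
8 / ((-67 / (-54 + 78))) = -192 / 67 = -2.87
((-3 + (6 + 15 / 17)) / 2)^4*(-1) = -1185921 / 83521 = -14.20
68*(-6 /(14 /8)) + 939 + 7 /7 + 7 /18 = 89113 /126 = 707.25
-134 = -134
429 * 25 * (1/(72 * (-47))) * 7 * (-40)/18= 125125/2538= 49.30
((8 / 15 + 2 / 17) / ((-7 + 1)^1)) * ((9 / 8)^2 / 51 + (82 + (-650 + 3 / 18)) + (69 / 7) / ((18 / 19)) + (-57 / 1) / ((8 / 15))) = 419909201 / 5826240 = 72.07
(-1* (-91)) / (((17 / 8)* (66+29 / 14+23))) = 10192 / 21675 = 0.47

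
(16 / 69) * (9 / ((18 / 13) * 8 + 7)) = 624 / 5405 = 0.12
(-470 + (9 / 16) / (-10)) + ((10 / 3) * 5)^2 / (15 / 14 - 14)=-128115461 / 260640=-491.54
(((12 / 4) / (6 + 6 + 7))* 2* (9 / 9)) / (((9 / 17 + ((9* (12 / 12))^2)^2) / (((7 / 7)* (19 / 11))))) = 17 / 204501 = 0.00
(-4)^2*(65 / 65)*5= 80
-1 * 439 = -439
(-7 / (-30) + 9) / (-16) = -277 / 480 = -0.58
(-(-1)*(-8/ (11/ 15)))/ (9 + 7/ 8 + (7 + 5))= -192/ 385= -0.50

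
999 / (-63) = -111 / 7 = -15.86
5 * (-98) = -490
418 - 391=27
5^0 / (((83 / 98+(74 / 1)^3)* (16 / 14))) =343 / 158848140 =0.00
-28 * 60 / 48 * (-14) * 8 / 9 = 3920 / 9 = 435.56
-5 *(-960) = 4800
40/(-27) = -40/27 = -1.48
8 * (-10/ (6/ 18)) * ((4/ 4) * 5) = -1200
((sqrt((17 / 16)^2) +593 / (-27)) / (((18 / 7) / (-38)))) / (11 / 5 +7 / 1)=6004285 / 178848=33.57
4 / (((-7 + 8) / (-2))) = -8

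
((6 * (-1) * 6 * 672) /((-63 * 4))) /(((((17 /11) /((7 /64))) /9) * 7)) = 297 /34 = 8.74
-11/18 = -0.61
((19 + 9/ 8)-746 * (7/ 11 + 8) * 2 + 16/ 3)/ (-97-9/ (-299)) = 1015116661/ 7654416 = 132.62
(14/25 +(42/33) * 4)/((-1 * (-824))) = 777/113300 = 0.01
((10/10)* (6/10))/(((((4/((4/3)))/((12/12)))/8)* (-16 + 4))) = -2/15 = -0.13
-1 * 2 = -2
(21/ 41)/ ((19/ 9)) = 189/ 779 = 0.24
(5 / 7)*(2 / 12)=5 / 42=0.12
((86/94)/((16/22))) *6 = 7.55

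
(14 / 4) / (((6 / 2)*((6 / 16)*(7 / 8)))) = 32 / 9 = 3.56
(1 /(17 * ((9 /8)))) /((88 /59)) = 59 /1683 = 0.04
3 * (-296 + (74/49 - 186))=-1441.47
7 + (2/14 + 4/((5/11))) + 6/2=663/35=18.94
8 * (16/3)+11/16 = 2081/48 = 43.35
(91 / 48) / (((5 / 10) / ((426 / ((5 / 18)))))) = 58149 / 10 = 5814.90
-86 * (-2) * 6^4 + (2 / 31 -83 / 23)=222908.46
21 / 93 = 7 / 31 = 0.23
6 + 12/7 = 54/7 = 7.71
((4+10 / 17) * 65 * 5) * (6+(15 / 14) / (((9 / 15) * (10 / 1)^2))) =4271475 / 476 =8973.69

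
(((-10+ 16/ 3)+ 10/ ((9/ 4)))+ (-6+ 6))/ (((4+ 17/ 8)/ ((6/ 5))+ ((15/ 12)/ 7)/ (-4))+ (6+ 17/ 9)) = -56/ 3263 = -0.02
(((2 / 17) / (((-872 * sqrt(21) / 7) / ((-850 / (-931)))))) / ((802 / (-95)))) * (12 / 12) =125 * sqrt(21) / 25700892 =0.00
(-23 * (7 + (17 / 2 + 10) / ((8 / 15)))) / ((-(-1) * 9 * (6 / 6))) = -15341 / 144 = -106.53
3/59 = 0.05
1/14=0.07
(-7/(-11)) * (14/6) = 49/33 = 1.48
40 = 40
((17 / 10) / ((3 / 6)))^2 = 289 / 25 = 11.56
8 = 8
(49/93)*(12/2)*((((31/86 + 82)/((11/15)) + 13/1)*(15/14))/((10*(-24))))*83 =-68873483/469216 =-146.78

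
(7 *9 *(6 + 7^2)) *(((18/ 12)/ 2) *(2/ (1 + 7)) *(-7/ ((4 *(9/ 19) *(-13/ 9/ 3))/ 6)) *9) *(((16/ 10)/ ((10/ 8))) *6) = 134382402/ 65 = 2067421.57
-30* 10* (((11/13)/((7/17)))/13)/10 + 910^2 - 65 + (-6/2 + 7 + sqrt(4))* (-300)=977430395/1183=826230.26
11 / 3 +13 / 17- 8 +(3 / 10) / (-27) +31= 41953 / 1530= 27.42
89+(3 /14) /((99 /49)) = 5881 /66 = 89.11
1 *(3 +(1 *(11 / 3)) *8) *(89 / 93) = 8633 / 279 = 30.94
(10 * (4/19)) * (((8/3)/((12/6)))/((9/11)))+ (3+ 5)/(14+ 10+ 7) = 58664/15903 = 3.69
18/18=1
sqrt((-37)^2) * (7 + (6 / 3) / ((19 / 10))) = 5661 / 19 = 297.95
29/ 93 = 0.31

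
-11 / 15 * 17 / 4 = -187 / 60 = -3.12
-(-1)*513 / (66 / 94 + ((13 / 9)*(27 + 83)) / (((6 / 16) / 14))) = 650997 / 7528411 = 0.09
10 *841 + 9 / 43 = 361639 / 43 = 8410.21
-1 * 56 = -56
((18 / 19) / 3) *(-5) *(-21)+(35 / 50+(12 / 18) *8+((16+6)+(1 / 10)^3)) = 3487957 / 57000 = 61.19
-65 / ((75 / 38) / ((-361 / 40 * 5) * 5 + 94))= 86697 / 20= 4334.85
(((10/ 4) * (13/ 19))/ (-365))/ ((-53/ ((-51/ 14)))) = -0.00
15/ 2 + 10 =35/ 2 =17.50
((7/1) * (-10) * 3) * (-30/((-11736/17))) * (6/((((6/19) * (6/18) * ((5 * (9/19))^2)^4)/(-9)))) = 38399836035701/8121082781250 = 4.73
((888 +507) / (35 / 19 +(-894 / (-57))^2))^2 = 31.68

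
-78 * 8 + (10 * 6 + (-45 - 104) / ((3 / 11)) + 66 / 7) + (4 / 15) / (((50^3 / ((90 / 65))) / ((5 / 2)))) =-9392093687 / 8531250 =-1100.90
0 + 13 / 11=13 / 11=1.18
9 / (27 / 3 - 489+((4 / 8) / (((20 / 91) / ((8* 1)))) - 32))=-15 / 823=-0.02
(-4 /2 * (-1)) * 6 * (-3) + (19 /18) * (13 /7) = -34.04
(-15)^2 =225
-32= -32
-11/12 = -0.92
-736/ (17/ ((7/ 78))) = -2576/ 663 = -3.89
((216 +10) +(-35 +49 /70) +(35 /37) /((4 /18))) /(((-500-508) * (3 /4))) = -1007 /3885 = -0.26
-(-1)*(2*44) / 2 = 44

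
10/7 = 1.43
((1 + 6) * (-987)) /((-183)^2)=-2303 /11163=-0.21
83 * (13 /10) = 107.90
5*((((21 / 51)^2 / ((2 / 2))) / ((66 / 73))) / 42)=2555 / 114444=0.02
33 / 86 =0.38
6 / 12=1 / 2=0.50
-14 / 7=-2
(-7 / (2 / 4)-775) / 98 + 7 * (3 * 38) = 789.95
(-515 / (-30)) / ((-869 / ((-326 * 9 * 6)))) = 302202 / 869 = 347.76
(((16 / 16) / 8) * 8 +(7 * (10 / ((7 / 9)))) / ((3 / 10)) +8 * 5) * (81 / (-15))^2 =248589 / 25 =9943.56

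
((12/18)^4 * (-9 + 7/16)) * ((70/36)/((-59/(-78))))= -62335/14337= -4.35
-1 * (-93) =93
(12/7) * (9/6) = 18/7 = 2.57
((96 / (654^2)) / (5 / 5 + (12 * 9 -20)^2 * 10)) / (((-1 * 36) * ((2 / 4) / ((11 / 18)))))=-0.00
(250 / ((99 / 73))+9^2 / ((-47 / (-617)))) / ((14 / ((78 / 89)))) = 78.11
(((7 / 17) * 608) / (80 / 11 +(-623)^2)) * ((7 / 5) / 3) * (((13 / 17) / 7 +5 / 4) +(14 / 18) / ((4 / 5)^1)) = 116899552 / 166574503485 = 0.00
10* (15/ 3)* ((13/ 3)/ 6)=325/ 9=36.11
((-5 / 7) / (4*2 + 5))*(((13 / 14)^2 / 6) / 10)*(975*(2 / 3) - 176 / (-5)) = -7423 / 13720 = -0.54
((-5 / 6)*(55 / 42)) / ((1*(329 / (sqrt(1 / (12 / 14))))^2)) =-275 / 23380056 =-0.00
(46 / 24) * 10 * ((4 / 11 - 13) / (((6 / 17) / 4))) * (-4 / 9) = 1219.96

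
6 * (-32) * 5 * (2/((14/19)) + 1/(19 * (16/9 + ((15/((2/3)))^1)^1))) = -2607.80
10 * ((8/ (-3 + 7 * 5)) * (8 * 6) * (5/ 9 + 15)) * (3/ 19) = 294.74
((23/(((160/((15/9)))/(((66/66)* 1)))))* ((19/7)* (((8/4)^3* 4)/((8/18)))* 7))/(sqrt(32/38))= 1311* sqrt(19)/16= 357.16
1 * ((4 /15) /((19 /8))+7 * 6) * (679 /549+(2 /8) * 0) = 8149358 /156465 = 52.08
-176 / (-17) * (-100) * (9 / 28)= -39600 / 119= -332.77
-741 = -741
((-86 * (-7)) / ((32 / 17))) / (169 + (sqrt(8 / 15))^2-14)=2.06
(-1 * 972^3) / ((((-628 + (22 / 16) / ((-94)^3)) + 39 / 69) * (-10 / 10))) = -46782015001399296 / 31963087295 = -1463626.29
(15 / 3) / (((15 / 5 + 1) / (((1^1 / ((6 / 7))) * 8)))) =35 / 3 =11.67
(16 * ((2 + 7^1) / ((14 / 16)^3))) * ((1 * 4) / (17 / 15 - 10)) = -4423680 / 45619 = -96.97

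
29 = 29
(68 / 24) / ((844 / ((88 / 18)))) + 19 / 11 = 218543 / 125334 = 1.74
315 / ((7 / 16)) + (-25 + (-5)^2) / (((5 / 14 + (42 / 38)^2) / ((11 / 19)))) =720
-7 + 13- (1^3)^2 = 5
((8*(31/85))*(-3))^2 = 553536/7225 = 76.61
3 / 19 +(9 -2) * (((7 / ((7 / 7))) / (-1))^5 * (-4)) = 8941327 / 19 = 470596.16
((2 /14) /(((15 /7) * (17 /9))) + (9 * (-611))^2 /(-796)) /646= -2570312697 /43708360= -58.81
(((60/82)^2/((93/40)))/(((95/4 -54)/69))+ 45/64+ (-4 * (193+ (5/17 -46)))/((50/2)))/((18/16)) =-4011427633469/192946188600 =-20.79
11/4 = 2.75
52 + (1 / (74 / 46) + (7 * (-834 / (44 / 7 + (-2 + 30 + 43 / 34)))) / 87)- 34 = 151922765 / 9078653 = 16.73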